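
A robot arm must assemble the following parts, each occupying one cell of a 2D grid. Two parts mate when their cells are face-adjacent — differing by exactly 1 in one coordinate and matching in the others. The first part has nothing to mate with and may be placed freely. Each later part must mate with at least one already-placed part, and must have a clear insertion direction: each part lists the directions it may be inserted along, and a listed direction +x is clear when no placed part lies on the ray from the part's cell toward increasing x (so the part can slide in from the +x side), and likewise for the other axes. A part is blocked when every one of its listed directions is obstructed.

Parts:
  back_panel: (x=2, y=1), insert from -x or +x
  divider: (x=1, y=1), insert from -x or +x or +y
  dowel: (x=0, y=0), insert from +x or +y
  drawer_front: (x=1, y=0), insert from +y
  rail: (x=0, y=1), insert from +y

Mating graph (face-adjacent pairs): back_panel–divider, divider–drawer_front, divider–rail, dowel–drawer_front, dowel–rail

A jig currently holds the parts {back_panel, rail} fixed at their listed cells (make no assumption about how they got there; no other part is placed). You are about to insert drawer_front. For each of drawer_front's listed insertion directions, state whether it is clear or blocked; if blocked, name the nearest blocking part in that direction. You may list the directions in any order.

+y: ray from drawer_front(1, 0) has no placed part ⇒ clear

+y: clear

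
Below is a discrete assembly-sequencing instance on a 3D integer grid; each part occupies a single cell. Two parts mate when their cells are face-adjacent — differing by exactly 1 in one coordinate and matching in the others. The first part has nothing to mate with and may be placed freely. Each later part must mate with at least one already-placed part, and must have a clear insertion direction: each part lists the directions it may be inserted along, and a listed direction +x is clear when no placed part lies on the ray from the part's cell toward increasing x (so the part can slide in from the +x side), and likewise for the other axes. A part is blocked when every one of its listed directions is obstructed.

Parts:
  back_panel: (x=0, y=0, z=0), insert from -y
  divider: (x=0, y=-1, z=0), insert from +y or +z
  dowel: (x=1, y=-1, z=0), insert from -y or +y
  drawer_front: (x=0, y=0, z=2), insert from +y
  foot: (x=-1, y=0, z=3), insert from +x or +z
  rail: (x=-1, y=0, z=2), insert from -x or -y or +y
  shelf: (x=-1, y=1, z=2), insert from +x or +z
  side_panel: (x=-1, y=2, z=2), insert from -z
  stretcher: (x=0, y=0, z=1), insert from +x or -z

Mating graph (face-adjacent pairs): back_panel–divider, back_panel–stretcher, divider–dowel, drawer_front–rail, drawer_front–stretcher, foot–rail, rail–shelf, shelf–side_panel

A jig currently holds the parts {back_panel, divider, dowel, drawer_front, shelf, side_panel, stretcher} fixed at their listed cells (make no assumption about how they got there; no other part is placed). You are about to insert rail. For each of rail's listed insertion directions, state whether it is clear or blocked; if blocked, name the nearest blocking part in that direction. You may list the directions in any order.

-x: ray from rail(-1, 0, 2) has no placed part ⇒ clear
-y: ray from rail(-1, 0, 2) has no placed part ⇒ clear
+y: nearest on ray is shelf@(-1, 1, 2) ⇒ blocked

+y: blocked by shelf; -x: clear; -y: clear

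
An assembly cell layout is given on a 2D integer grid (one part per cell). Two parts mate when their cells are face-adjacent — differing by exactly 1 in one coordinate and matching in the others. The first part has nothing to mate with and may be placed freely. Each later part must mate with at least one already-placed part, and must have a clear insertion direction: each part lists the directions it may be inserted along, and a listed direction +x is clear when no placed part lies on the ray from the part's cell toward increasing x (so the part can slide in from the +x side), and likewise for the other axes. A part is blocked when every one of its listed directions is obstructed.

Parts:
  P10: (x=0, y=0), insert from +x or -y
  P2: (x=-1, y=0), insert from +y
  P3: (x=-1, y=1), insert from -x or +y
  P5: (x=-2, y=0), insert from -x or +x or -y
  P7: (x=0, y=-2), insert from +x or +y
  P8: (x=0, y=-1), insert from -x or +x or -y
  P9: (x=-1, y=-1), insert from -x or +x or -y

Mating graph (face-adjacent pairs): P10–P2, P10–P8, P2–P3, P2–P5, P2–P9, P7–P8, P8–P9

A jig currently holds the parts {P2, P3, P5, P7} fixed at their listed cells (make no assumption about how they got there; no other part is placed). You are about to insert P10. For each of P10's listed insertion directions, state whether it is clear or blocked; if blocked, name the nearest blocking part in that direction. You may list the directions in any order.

+x: ray from P10(0, 0) has no placed part ⇒ clear
-y: nearest on ray is P7@(0, -2) ⇒ blocked

+x: clear; -y: blocked by P7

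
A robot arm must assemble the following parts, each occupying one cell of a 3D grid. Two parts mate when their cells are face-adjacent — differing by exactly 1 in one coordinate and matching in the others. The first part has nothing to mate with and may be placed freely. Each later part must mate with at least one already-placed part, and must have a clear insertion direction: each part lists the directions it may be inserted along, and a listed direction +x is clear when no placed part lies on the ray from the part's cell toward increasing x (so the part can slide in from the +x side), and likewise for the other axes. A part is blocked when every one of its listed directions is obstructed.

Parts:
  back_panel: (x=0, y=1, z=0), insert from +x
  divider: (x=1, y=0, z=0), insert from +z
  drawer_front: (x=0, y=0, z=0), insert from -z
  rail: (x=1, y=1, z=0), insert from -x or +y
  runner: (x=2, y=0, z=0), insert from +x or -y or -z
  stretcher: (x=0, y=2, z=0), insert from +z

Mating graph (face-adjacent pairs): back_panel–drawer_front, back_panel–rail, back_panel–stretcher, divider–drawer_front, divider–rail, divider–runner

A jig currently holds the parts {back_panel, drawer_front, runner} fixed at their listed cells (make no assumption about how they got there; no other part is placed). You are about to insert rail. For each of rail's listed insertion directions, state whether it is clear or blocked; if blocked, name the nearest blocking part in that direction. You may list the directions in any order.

-x: nearest on ray is back_panel@(0, 1, 0) ⇒ blocked
+y: ray from rail(1, 1, 0) has no placed part ⇒ clear

+y: clear; -x: blocked by back_panel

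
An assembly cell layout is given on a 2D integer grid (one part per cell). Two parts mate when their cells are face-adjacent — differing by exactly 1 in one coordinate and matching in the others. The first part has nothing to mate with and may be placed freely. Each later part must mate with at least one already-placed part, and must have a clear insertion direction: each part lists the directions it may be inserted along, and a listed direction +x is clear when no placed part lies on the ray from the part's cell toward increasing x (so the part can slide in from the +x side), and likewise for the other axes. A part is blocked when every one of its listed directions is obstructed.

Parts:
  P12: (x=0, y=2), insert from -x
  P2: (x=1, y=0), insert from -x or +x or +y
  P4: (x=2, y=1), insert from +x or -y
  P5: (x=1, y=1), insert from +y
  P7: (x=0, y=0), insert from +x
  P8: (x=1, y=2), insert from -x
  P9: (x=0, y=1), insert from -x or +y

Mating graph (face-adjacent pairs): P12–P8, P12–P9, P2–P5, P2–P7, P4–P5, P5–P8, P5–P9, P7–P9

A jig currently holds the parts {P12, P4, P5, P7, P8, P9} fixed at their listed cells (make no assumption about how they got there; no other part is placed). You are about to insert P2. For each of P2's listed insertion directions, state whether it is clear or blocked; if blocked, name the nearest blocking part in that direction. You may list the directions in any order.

+x: clear; +y: blocked by P5; -x: blocked by P7

-x: nearest on ray is P7@(0, 0) ⇒ blocked
+x: ray from P2(1, 0) has no placed part ⇒ clear
+y: nearest on ray is P5@(1, 1) ⇒ blocked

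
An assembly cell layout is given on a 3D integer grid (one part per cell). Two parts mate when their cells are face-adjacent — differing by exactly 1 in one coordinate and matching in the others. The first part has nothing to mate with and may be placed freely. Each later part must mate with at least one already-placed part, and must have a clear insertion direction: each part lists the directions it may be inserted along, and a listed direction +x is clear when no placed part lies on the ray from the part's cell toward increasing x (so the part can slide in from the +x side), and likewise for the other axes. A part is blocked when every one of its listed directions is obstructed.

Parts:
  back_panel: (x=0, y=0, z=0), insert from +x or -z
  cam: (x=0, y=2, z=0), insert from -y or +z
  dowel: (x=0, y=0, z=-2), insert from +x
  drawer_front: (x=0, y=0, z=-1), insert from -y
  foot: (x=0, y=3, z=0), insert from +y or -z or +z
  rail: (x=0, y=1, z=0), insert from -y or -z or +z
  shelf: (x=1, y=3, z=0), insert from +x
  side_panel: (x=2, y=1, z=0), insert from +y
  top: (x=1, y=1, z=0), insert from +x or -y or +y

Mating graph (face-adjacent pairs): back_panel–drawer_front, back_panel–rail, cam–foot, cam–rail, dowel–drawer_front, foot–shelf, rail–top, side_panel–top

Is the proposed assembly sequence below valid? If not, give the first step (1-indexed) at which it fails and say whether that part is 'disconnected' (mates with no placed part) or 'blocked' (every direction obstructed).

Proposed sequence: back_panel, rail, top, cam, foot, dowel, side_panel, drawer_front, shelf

1. back_panel@(0, 0, 0) [+x clear] — {back_panel}
2. rail@(0, 1, 0) [-z clear] — {back_panel, rail}
3. top@(1, 1, 0) [+x clear] — {back_panel, rail, top}
4. cam@(0, 2, 0) [+z clear] — {back_panel, cam, rail, top}
5. foot@(0, 3, 0) [+y clear] — {back_panel, cam, foot, rail, top}
6. dowel@(0, 0, -2) — no placed neighbour ⇒ disconnected

Invalid at step 6 (disconnected)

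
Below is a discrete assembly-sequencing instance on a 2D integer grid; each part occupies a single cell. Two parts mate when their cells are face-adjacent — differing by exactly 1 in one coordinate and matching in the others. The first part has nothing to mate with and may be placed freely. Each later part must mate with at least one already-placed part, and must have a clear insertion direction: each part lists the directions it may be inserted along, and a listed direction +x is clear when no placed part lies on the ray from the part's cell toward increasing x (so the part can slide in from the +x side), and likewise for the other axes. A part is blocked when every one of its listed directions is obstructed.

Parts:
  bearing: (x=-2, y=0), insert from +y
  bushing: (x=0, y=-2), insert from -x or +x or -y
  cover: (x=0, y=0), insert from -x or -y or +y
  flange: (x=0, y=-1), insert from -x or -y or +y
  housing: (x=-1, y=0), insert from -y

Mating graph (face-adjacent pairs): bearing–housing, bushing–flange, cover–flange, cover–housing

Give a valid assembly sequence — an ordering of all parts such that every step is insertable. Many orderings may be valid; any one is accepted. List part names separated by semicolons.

1. housing@(-1, 0) [-y clear] — {housing}
2. bearing@(-2, 0) [+y clear] — {bearing, housing}
3. cover@(0, 0) [-y clear] — {bearing, cover, housing}
4. flange@(0, -1) [-x clear] — {bearing, cover, flange, housing}
5. bushing@(0, -2) [-x clear] — {bearing, bushing, cover, flange, housing}

housing; bearing; cover; flange; bushing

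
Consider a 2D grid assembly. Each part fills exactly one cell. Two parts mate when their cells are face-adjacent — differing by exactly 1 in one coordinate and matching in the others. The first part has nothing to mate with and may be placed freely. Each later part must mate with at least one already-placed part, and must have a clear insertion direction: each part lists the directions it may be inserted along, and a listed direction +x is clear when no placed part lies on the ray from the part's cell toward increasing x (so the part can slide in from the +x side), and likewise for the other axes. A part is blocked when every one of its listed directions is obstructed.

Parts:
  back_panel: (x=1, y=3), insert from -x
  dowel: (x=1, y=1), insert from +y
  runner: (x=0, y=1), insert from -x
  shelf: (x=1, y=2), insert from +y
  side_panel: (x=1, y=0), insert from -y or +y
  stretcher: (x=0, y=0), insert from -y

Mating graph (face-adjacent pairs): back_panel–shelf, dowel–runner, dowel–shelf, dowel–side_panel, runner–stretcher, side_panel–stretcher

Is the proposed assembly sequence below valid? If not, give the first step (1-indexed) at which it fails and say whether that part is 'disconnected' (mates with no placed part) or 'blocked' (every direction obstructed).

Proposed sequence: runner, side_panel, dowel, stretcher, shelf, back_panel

Invalid at step 2 (disconnected)

1. runner@(0, 1) [-x clear] — {runner}
2. side_panel@(1, 0) — no placed neighbour ⇒ disconnected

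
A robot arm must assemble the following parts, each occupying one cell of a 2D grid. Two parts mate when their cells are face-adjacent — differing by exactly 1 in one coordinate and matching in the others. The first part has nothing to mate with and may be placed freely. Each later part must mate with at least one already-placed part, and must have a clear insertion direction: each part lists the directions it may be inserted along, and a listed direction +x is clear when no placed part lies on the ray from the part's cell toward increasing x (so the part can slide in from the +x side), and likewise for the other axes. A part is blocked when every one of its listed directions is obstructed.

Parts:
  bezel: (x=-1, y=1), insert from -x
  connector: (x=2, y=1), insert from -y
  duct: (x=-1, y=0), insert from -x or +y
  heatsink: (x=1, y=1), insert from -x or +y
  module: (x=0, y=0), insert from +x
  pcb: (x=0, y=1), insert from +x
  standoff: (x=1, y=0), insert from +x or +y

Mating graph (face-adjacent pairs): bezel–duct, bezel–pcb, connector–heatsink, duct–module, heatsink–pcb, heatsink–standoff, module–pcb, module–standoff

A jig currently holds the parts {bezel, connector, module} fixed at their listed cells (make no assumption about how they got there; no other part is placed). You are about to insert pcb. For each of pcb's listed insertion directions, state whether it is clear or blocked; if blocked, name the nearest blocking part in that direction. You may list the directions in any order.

+x: blocked by connector

+x: nearest on ray is connector@(2, 1) ⇒ blocked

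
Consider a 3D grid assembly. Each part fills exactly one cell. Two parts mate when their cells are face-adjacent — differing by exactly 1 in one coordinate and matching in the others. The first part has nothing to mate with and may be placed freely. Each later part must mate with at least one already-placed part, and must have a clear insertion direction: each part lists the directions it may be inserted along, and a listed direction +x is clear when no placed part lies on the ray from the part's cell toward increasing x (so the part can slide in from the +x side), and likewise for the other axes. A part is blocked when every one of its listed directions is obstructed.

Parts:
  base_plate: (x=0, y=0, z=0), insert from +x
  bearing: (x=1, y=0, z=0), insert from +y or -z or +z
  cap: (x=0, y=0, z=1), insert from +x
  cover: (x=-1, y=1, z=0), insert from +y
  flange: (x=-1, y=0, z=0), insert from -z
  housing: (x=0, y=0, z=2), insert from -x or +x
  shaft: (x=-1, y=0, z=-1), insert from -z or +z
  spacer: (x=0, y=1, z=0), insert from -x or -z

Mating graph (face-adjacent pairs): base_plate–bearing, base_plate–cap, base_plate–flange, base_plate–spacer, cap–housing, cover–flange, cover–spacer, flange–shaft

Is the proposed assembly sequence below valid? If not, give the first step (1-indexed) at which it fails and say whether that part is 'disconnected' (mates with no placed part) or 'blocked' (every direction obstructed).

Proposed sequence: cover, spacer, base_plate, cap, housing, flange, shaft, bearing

Valid

1. cover@(-1, 1, 0) [+y clear] — {cover}
2. spacer@(0, 1, 0) [-z clear] — {cover, spacer}
3. base_plate@(0, 0, 0) [+x clear] — {base_plate, cover, spacer}
4. cap@(0, 0, 1) [+x clear] — {base_plate, cap, cover, spacer}
5. housing@(0, 0, 2) [-x clear] — {base_plate, cap, cover, housing, spacer}
6. flange@(-1, 0, 0) [-z clear] — {base_plate, cap, cover, flange, housing, spacer}
7. shaft@(-1, 0, -1) [-z clear] — {base_plate, cap, cover, flange, housing, shaft, spacer}
8. bearing@(1, 0, 0) [+y clear] — {base_plate, bearing, cap, cover, flange, housing, shaft, spacer}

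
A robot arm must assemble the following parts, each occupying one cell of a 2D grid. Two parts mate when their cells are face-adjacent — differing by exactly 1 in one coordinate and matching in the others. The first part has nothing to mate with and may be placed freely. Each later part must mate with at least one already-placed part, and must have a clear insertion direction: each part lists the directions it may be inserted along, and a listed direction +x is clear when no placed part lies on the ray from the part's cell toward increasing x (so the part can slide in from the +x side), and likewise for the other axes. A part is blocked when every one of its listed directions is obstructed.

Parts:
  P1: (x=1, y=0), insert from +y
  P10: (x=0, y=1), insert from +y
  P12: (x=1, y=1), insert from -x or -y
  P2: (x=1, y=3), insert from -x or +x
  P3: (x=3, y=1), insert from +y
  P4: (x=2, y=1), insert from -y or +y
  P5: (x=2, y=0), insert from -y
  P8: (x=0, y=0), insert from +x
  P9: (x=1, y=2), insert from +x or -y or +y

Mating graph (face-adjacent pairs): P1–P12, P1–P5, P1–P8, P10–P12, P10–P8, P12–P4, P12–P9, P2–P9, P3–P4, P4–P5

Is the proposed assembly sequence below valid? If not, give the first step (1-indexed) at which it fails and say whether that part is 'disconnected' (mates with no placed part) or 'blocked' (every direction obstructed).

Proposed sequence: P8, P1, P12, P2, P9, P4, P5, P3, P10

1. P8@(0, 0) [+x clear] — {P8}
2. P1@(1, 0) [+y clear] — {P1, P8}
3. P12@(1, 1) [-x clear] — {P1, P12, P8}
4. P2@(1, 3) — no placed neighbour ⇒ disconnected

Invalid at step 4 (disconnected)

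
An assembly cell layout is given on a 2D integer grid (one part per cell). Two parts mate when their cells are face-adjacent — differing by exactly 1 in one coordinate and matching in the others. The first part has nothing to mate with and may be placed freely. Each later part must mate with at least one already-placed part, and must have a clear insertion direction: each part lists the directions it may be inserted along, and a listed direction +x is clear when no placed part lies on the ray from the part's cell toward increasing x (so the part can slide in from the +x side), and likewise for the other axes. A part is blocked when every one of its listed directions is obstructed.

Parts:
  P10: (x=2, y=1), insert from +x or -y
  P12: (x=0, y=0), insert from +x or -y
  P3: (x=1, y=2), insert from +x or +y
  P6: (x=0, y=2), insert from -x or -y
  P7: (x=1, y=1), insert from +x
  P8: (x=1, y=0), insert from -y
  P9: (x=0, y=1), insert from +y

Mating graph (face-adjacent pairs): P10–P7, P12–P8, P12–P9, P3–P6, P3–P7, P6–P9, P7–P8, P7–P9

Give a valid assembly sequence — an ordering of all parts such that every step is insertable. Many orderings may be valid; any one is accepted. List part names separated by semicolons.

1. P9@(0, 1) [+y clear] — {P9}
2. P6@(0, 2) [-x clear] — {P6, P9}
3. P3@(1, 2) [+x clear] — {P3, P6, P9}
4. P7@(1, 1) [+x clear] — {P3, P6, P7, P9}
5. P10@(2, 1) [+x clear] — {P10, P3, P6, P7, P9}
6. P8@(1, 0) [-y clear] — {P10, P3, P6, P7, P8, P9}
7. P12@(0, 0) [-y clear] — {P10, P12, P3, P6, P7, P8, P9}

P9; P6; P3; P7; P10; P8; P12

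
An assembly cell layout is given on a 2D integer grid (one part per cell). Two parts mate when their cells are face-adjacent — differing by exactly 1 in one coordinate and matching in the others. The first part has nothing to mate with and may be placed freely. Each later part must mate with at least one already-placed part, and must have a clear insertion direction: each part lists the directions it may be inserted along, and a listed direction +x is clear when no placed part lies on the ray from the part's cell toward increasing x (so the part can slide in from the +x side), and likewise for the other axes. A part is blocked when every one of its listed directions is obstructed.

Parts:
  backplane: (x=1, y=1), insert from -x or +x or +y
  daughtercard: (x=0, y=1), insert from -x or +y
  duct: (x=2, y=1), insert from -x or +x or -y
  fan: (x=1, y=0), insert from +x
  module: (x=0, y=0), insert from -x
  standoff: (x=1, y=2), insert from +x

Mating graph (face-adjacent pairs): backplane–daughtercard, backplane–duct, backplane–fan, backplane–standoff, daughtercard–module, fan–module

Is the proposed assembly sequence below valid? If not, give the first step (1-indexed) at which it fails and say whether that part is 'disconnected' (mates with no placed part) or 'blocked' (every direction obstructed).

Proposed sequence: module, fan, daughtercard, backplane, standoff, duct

Valid

1. module@(0, 0) [-x clear] — {module}
2. fan@(1, 0) [+x clear] — {fan, module}
3. daughtercard@(0, 1) [-x clear] — {daughtercard, fan, module}
4. backplane@(1, 1) [+x clear] — {backplane, daughtercard, fan, module}
5. standoff@(1, 2) [+x clear] — {backplane, daughtercard, fan, module, standoff}
6. duct@(2, 1) [+x clear] — {backplane, daughtercard, duct, fan, module, standoff}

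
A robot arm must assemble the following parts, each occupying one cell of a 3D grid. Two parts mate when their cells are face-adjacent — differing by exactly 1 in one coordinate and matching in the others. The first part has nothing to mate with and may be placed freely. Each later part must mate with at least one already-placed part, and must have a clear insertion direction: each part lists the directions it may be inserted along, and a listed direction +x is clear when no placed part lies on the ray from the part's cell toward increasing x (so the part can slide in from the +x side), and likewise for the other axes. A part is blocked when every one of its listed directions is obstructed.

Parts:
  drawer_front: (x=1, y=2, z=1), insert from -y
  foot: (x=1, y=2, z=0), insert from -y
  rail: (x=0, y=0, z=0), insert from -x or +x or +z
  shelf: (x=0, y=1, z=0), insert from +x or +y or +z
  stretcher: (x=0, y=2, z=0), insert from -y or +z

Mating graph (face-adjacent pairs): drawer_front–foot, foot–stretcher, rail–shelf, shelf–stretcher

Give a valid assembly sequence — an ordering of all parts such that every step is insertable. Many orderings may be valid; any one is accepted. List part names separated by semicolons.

1. foot@(1, 2, 0) [-y clear] — {foot}
2. drawer_front@(1, 2, 1) [-y clear] — {drawer_front, foot}
3. stretcher@(0, 2, 0) [-y clear] — {drawer_front, foot, stretcher}
4. shelf@(0, 1, 0) [+x clear] — {drawer_front, foot, shelf, stretcher}
5. rail@(0, 0, 0) [-x clear] — {drawer_front, foot, rail, shelf, stretcher}

foot; drawer_front; stretcher; shelf; rail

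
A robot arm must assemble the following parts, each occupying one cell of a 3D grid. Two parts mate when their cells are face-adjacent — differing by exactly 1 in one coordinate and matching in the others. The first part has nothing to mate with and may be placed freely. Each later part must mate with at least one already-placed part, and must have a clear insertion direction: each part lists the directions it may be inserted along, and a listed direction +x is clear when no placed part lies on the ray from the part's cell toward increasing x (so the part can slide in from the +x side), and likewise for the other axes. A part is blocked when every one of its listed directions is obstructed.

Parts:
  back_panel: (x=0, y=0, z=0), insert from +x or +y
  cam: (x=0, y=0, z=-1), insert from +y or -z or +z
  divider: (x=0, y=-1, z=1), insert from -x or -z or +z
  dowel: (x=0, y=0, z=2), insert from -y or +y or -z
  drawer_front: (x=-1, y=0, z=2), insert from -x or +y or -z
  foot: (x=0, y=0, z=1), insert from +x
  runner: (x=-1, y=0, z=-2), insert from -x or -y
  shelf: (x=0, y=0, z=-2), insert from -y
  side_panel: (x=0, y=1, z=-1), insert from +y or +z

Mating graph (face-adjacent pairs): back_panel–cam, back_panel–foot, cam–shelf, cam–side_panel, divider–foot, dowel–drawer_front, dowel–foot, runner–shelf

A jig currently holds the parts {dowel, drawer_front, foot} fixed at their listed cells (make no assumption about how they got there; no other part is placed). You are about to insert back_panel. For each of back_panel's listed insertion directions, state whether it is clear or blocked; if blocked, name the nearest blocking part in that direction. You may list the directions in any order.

+x: ray from back_panel(0, 0, 0) has no placed part ⇒ clear
+y: ray from back_panel(0, 0, 0) has no placed part ⇒ clear

+x: clear; +y: clear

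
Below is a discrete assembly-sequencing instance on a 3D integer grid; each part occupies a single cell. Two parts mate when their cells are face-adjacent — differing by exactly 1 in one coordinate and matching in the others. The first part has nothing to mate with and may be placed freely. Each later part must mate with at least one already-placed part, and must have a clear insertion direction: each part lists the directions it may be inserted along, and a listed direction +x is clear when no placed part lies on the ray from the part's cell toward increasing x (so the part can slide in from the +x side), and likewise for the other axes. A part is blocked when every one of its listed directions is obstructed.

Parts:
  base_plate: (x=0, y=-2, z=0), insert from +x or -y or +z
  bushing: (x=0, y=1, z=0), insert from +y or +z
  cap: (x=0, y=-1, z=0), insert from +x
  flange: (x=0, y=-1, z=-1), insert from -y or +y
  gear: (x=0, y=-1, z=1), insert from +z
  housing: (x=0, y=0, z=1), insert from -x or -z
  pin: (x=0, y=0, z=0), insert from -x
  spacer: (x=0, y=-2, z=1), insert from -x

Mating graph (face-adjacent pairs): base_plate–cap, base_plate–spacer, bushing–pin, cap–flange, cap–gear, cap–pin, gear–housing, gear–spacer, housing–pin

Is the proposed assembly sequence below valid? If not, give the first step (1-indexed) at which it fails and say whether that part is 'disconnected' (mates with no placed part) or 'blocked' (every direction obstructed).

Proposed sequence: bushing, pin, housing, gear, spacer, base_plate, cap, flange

Valid

1. bushing@(0, 1, 0) [+y clear] — {bushing}
2. pin@(0, 0, 0) [-x clear] — {bushing, pin}
3. housing@(0, 0, 1) [-x clear] — {bushing, housing, pin}
4. gear@(0, -1, 1) [+z clear] — {bushing, gear, housing, pin}
5. spacer@(0, -2, 1) [-x clear] — {bushing, gear, housing, pin, spacer}
6. base_plate@(0, -2, 0) [+x clear] — {base_plate, bushing, gear, housing, pin, spacer}
7. cap@(0, -1, 0) [+x clear] — {base_plate, bushing, cap, gear, housing, pin, spacer}
8. flange@(0, -1, -1) [-y clear] — {base_plate, bushing, cap, flange, gear, housing, pin, spacer}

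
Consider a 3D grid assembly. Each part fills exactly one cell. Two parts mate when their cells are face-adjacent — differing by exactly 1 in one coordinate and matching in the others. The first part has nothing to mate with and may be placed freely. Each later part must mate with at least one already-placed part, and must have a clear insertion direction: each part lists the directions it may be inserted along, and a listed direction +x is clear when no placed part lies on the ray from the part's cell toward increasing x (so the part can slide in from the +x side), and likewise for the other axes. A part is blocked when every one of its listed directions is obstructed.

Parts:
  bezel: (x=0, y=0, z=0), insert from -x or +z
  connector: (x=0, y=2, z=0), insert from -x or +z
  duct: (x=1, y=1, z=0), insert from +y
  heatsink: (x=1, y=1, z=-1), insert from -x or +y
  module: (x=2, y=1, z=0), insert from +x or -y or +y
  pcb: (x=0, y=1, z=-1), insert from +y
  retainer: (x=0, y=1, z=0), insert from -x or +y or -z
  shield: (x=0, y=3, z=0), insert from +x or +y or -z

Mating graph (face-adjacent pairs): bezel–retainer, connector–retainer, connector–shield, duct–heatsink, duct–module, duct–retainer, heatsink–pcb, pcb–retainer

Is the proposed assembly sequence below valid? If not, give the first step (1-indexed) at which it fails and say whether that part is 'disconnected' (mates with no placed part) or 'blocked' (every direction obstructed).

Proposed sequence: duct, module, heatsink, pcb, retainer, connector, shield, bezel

1. duct@(1, 1, 0) [+y clear] — {duct}
2. module@(2, 1, 0) [+x clear] — {duct, module}
3. heatsink@(1, 1, -1) [-x clear] — {duct, heatsink, module}
4. pcb@(0, 1, -1) [+y clear] — {duct, heatsink, module, pcb}
5. retainer@(0, 1, 0) [-x clear] — {duct, heatsink, module, pcb, retainer}
6. connector@(0, 2, 0) [-x clear] — {connector, duct, heatsink, module, pcb, retainer}
7. shield@(0, 3, 0) [+x clear] — {connector, duct, heatsink, module, pcb, retainer, shield}
8. bezel@(0, 0, 0) [-x clear] — {bezel, connector, duct, heatsink, module, pcb, retainer, shield}

Valid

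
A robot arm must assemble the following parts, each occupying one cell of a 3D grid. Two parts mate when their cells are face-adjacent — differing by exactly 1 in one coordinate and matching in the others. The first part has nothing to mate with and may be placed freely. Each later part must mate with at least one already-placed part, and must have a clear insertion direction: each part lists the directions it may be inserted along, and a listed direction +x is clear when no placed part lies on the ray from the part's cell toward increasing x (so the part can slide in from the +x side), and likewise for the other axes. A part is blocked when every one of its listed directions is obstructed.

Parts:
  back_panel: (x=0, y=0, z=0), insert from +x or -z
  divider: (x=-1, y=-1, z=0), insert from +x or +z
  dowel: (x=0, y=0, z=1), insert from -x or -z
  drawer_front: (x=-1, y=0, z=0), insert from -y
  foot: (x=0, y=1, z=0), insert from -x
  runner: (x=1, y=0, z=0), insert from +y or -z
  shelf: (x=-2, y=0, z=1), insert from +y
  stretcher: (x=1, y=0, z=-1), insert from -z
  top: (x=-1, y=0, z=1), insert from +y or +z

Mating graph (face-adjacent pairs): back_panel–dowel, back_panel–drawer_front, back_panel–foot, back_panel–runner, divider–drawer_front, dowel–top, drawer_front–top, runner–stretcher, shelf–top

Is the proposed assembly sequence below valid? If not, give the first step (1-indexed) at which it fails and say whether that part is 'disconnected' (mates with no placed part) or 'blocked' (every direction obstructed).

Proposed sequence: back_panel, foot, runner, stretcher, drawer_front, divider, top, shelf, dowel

Invalid at step 9 (blocked)

1. back_panel@(0, 0, 0) [+x clear] — {back_panel}
2. foot@(0, 1, 0) [-x clear] — {back_panel, foot}
3. runner@(1, 0, 0) [+y clear] — {back_panel, foot, runner}
4. stretcher@(1, 0, -1) [-z clear] — {back_panel, foot, runner, stretcher}
5. drawer_front@(-1, 0, 0) [-y clear] — {back_panel, drawer_front, foot, runner, stretcher}
6. divider@(-1, -1, 0) [+x clear] — {back_panel, divider, drawer_front, foot, runner, stretcher}
7. top@(-1, 0, 1) [+y clear] — {back_panel, divider, drawer_front, foot, runner, stretcher, top}
8. shelf@(-2, 0, 1) [+y clear] — {back_panel, divider, drawer_front, foot, runner, shelf, stretcher, top}
9. dowel@(0, 0, 1) — -x/-z all obstructed ⇒ blocked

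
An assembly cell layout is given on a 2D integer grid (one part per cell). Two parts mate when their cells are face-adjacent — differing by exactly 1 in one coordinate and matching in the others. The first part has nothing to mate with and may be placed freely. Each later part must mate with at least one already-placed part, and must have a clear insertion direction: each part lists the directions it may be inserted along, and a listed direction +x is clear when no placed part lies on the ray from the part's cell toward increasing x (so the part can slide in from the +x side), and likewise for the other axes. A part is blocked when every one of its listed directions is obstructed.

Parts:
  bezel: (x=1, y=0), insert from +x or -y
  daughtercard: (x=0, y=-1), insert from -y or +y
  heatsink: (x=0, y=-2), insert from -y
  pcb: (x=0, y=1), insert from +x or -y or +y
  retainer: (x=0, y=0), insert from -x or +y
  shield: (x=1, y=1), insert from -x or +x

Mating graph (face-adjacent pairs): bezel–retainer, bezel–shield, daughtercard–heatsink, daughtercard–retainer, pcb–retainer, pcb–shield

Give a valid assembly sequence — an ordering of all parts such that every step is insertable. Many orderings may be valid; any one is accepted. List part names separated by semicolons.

pcb; retainer; daughtercard; bezel; heatsink; shield

1. pcb@(0, 1) [+x clear] — {pcb}
2. retainer@(0, 0) [-x clear] — {pcb, retainer}
3. daughtercard@(0, -1) [-y clear] — {daughtercard, pcb, retainer}
4. bezel@(1, 0) [+x clear] — {bezel, daughtercard, pcb, retainer}
5. heatsink@(0, -2) [-y clear] — {bezel, daughtercard, heatsink, pcb, retainer}
6. shield@(1, 1) [+x clear] — {bezel, daughtercard, heatsink, pcb, retainer, shield}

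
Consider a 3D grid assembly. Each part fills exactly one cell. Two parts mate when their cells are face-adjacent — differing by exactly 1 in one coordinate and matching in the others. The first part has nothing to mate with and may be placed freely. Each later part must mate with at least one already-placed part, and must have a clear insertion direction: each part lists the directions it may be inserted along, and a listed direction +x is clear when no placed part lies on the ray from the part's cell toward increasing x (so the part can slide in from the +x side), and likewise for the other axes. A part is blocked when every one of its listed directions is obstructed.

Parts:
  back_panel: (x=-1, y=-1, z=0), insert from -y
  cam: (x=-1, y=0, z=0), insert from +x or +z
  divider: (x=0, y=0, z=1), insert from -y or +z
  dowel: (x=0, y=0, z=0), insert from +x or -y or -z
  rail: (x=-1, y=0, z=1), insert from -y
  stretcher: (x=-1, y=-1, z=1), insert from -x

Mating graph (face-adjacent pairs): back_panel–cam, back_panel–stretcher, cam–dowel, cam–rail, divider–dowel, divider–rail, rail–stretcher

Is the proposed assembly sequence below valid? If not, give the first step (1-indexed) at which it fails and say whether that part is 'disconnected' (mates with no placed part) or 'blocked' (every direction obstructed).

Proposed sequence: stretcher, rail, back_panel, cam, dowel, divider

Invalid at step 2 (blocked)

1. stretcher@(-1, -1, 1) [-x clear] — {stretcher}
2. rail@(-1, 0, 1) — -y all obstructed ⇒ blocked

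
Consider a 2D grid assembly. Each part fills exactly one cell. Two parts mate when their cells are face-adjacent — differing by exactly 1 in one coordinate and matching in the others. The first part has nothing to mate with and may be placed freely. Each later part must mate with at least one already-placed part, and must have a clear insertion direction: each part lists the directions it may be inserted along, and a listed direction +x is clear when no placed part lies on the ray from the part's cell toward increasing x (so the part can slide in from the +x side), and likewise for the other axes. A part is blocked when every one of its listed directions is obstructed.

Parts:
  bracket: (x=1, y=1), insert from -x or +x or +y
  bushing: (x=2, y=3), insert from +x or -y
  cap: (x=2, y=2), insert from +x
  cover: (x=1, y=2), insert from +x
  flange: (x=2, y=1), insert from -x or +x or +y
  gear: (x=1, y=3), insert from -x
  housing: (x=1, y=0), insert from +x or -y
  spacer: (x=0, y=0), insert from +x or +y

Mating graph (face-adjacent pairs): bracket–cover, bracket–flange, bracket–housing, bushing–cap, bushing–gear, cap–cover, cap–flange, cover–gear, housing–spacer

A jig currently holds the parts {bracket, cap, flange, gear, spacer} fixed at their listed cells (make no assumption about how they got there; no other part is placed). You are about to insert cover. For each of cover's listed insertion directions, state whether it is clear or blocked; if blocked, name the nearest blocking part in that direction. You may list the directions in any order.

+x: nearest on ray is cap@(2, 2) ⇒ blocked

+x: blocked by cap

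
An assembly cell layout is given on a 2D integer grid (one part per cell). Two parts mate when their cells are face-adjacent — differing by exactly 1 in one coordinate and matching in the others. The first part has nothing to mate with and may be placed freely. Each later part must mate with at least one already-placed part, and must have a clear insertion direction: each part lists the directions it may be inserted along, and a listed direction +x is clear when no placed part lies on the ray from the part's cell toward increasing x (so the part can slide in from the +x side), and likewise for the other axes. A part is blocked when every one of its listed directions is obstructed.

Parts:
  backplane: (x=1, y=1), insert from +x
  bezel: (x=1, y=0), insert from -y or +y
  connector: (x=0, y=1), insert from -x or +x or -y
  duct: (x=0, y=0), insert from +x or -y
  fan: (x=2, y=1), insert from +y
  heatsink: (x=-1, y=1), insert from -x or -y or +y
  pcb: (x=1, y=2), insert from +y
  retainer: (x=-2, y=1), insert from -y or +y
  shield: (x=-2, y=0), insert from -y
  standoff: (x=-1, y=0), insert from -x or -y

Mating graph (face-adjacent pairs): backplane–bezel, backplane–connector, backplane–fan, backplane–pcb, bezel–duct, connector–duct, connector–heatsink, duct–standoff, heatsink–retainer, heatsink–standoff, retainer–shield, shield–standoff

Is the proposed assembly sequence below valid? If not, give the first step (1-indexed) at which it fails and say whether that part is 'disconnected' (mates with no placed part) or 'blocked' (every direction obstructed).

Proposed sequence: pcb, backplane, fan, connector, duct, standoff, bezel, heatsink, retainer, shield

Valid

1. pcb@(1, 2) [+y clear] — {pcb}
2. backplane@(1, 1) [+x clear] — {backplane, pcb}
3. fan@(2, 1) [+y clear] — {backplane, fan, pcb}
4. connector@(0, 1) [-x clear] — {backplane, connector, fan, pcb}
5. duct@(0, 0) [+x clear] — {backplane, connector, duct, fan, pcb}
6. standoff@(-1, 0) [-x clear] — {backplane, connector, duct, fan, pcb, standoff}
7. bezel@(1, 0) [-y clear] — {backplane, bezel, connector, duct, fan, pcb, standoff}
8. heatsink@(-1, 1) [-x clear] — {backplane, bezel, connector, duct, fan, heatsink, pcb, standoff}
9. retainer@(-2, 1) [-y clear] — {backplane, bezel, connector, duct, fan, heatsink, pcb, retainer, standoff}
10. shield@(-2, 0) [-y clear] — {backplane, bezel, connector, duct, fan, heatsink, pcb, retainer, shield, standoff}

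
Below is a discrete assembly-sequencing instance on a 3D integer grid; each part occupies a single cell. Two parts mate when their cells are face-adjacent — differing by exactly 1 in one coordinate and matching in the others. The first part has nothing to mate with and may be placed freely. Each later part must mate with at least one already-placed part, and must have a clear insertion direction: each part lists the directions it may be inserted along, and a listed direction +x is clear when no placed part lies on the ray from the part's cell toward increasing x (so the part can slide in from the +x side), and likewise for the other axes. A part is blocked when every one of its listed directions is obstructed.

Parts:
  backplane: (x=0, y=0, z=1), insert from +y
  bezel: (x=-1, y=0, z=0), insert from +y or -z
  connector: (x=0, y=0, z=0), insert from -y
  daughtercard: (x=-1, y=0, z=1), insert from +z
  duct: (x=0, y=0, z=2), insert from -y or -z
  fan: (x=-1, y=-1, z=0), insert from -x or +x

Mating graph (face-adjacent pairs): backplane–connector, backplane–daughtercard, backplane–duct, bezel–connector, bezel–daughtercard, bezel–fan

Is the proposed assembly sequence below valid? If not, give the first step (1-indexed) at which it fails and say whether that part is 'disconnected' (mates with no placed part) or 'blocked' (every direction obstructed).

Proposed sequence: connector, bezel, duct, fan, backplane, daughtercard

Invalid at step 3 (disconnected)

1. connector@(0, 0, 0) [-y clear] — {connector}
2. bezel@(-1, 0, 0) [+y clear] — {bezel, connector}
3. duct@(0, 0, 2) — no placed neighbour ⇒ disconnected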